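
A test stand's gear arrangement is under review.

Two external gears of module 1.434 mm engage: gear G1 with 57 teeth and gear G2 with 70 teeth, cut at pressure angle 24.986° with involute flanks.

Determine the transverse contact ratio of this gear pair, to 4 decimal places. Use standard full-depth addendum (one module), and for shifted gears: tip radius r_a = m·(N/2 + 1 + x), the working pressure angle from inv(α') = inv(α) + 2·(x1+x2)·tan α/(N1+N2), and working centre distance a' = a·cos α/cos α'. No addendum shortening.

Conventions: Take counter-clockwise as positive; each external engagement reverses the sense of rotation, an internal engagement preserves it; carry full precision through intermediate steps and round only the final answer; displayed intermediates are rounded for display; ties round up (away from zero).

1.5590

topology: single-mesh involute geometry — m = 1.434, 57T/70T pair
base radii: r_b1 = 37.044112, r_b2 = 45.492769
tip radii: r_a1 = 42.303000, r_a2 = 51.624000
no profile shift: α' = α, a' = a
action lengths: √(r_a1²−r_b1²) = 20.427373, √(r_a2²−r_b2²) = 24.401748
base pitch p_b = π·m·cos α = 4.083421
CR = (20.427373 + 24.401748 − 91.059000·sin 24.98600°)/4.083421 = 1.559009
contact ratio ≈ 1.5590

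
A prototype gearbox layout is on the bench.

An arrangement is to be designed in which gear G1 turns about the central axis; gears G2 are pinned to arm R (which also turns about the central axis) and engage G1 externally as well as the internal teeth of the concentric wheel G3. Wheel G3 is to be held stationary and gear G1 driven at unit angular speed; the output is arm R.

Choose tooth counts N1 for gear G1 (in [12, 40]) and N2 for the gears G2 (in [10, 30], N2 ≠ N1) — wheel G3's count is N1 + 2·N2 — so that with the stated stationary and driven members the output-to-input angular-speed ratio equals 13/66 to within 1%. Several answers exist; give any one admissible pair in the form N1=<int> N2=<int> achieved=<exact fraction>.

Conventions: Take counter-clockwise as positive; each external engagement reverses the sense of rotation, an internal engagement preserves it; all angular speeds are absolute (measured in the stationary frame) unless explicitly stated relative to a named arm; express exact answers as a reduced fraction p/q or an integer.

design class (target 13/66): planetary set
Willis with ω_ring = 0: ω_arm/ω_sun = N1/(N1+N3); set equal to 13/66  ⇒  N3/N1 = 1/(13/66) − 1 = 53/13
N3 = N1 + 2·N2  ⇒  N2/N1 = (N3/N1 − 1)/2 = (53/13 − 1)/2 = 20/13
smallest multiple with N1 ≥ 12 and N2 ≥ 10: k = 1  ⇒  N1 = 1·13 = 13, N2 = 1·20 = 20 (N1 ≤ 40, N2 ≤ 30, N2 ≠ N1 ✓), N3 = 13 + 2·20 = 53
check: N1/(N1+N3) with N1 = 13, N3 = 53 gives 13/66; |achieved − target| = 0 ≤ 13/6600 ✓

N1=13 N2=20 achieved=13/66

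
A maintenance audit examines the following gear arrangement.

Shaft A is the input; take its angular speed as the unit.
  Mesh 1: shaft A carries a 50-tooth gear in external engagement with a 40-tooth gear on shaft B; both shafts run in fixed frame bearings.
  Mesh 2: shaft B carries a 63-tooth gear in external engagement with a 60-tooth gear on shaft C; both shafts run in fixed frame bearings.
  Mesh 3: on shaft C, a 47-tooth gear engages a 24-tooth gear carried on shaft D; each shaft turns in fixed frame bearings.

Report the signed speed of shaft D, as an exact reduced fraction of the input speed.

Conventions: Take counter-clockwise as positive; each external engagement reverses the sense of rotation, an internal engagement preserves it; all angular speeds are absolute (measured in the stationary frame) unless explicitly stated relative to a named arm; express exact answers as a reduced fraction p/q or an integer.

-329/128

3-mesh fixed-axis compound train (all bearings frame-fixed)
mesh 1 [50T→40T]: |ω|/ω_in = 1×50/40 = 5/4, sense flips to −
mesh 2 [63T→60T]: |ω|/ω_in = (5/4)×63/60 = 21/16, sense flips to +
mesh 3 [47T→24T]: |ω|/ω_in = (21/16)×47/24 = 329/128, sense flips to −
signed output speed (× input speed) = -329/128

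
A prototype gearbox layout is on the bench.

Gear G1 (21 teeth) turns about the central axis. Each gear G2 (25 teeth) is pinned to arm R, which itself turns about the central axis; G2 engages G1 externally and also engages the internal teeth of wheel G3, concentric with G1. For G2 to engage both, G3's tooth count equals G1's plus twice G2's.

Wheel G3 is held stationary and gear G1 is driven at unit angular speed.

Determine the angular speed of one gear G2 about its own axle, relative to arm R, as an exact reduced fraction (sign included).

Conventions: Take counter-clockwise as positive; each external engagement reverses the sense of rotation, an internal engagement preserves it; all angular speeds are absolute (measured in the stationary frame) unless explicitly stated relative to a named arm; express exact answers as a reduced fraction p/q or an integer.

planetary set (21T centre, 25T on arm, 71T internal) — Willis relation
ring teeth: 21 + 2·25 = 71
21(ω_sun−ω_arm) = −71(ω_ring−ω_arm),  ω_ring = 0, ω_sun = 1
21(1−ω_arm) = −71(0−ω_arm)  ⇒  92·ω_arm = 21  ⇒  ω_arm = 21/92
sun–planet mesh: 21·(1−21/92) = −25·(ω_p−ω_arm)  ⇒  ω_p−ω_arm = -1491/2300
exact speed ratio = -1491/2300

-1491/2300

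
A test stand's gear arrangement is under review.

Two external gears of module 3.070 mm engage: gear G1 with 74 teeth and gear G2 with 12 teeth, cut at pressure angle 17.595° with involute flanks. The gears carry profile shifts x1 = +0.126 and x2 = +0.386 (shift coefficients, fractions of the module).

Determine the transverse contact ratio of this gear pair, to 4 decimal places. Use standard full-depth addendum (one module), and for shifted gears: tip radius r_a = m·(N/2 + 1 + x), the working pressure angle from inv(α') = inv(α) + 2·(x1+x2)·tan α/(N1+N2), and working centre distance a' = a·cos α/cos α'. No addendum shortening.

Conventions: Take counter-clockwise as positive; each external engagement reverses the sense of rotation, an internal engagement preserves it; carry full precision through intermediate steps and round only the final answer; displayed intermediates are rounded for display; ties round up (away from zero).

single-mesh involute tooth geometry (74T engaging 12T at module 3.070)
base radii: r_b1 = 108.275925, r_b2 = 17.558258
tip radii: r_a1 = 117.046820, r_a2 = 22.675020
inv(α') = inv(17.595°) + 2·(+0.126+0.386)·tan α/(74+12) = 0.01380793  ⇒  α' = 19.51304°
a' = a·cos α / cos α' = 132.0100·cos 17.595°/cos 19.51304° = 133.501793
action lengths: √(r_a1²−r_b1²) = 44.455395, √(r_a2²−r_b2²) = 14.347965
base pitch p_b = π·m·cos α = 9.193482
CR = (44.455395 + 14.347965 − 133.501793·sin 19.51304°)/9.193482 = 1.545759
contact ratio ≈ 1.5458

1.5458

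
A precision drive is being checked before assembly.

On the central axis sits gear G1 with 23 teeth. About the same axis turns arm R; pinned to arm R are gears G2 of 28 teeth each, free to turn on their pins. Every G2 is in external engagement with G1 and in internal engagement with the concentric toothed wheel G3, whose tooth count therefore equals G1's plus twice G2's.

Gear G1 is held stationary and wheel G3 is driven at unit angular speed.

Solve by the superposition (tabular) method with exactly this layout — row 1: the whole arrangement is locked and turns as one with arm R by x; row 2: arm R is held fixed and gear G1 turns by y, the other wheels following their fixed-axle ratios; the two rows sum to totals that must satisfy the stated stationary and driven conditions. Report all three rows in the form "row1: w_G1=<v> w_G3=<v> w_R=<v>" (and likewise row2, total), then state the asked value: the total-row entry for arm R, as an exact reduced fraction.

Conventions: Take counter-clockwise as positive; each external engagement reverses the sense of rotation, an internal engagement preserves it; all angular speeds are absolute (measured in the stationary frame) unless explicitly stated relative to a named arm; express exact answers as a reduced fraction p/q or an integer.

row1: w_G1=79/102 w_G3=79/102 w_R=79/102
row2: w_G1=-79/102 w_G3=23/102 w_R=0
total: w_G1=0 w_G3=1 w_R=79/102
asked value: 79/102

class = planetary set [G3 = 23+2·28 = 79; Willis about the carrier]
row 1 (train locked, turned with arm): all members turn x
superposition row 2 [arm held]: sun y, ring −(23/79)·y, arm 0
boundary: total ω_sun = x + y = 0 and total ω_ring = x − (23/79)·y = 1  ⇒  y = -79/102, x = 79/102
row 2 ring = −(23/79)·(-79/102) = 23/102
totals (row 1 + row 2): sun 79/102 + (-79/102) = 0, ring 79/102 + 23/102 = 1, arm 79/102 + 0 = 79/102
asked cell (total, arm) = 79/102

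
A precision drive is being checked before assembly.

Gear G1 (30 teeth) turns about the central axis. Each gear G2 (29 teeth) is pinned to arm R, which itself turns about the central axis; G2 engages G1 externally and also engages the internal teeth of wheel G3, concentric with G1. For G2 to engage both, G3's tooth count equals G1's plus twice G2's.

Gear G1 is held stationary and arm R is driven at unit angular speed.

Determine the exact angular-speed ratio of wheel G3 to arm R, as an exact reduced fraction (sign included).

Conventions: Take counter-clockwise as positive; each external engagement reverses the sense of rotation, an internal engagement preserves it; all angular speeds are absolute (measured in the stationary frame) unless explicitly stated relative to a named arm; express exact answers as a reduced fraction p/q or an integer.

59/44

planetary set (30T centre, 29T on arm, 88T internal) — Willis relation
ring teeth: 30 + 2·29 = 88
30(ω_sun−ω_arm) = −88(ω_ring−ω_arm),  ω_sun = 0, ω_arm = 1
ω_ring = 1 − (30/88)(0−1) = 59/44
ω_out/ω_in = 59/44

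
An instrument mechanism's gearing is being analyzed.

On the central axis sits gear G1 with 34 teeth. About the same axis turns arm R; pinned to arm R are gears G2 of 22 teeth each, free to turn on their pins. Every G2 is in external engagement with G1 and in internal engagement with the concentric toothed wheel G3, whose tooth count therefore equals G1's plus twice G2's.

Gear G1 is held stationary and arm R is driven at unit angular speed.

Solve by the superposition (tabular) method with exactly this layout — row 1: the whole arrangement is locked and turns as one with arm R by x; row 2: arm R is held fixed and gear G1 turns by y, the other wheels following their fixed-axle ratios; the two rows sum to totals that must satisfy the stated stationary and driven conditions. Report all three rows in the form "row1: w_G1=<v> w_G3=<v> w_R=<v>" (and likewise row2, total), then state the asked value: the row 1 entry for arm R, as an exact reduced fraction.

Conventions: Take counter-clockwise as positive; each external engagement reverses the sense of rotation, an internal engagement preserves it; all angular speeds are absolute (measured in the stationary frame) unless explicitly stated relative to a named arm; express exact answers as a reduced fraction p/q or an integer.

row1: w_G1=1 w_G3=1 w_R=1
row2: w_G1=-1 w_G3=17/39 w_R=0
total: w_G1=0 w_G3=56/39 w_R=1
asked value: 1

class = planetary set [G3 = 34+2·22 = 78; Willis about the carrier]
superposition row 1 [locked train]: every member turns x
row 2: sun turns y, ring = −(34/78)·y, arm 0
boundary: total ω_sun = x + y = 0 and total ω_arm = x = 1  ⇒  y = -1, x = 1
row 2 ring = −(34/78)·(-1) = 17/39
totals (row 1 + row 2): sun 1 + (-1) = 0, ring 1 + 17/39 = 56/39, arm 1 + 0 = 1
asked cell (row1, arm) = 1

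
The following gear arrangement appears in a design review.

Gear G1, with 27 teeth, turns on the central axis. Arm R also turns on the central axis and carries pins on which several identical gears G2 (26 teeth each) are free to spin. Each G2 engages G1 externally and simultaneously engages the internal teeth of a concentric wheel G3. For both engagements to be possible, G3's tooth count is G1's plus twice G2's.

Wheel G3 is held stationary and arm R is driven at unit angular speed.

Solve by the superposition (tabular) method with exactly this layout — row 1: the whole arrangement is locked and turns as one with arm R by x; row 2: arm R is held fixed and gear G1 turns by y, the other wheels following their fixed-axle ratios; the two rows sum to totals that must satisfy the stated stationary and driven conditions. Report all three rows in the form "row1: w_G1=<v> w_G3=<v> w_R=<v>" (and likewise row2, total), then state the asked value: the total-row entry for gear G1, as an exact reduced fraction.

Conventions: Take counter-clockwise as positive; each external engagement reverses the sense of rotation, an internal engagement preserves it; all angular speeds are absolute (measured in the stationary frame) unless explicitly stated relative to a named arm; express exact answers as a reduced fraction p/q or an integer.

class = planetary set [G3 = 27+2·26 = 79; Willis about the carrier]
row 1: whole set turns with the arm by x
row 2 — arm fixed, fixed-axis ratios: sun y, ring −(27/79)·y, arm 0
boundary: total ω_ring = x − (27/79)·y = 0 and total ω_arm = x = 1  ⇒  y = 79/27, x = 1
row 2 ring = −(27/79)·79/27 = -1
totals (row 1 + row 2): sun 1 + 79/27 = 106/27, ring 1 + (-1) = 0, arm 1 + 0 = 1
asked cell (total, sun) = 106/27

row1: w_G1=1 w_G3=1 w_R=1
row2: w_G1=79/27 w_G3=-1 w_R=0
total: w_G1=106/27 w_G3=0 w_R=1
asked value: 106/27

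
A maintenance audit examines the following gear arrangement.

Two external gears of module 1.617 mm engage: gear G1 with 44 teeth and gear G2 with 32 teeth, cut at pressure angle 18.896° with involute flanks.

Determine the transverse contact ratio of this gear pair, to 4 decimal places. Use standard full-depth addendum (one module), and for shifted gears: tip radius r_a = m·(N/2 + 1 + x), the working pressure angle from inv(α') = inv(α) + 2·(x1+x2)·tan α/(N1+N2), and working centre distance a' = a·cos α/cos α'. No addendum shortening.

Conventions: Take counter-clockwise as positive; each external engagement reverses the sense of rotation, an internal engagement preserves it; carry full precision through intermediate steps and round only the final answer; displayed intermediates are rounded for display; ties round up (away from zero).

class = single-mesh tooth geometry [involute pair 44T × 32T, m = 1.617]
base radii: r_b1 = 33.656845, r_b2 = 24.477705
tip radii: r_a1 = 37.191000, r_a2 = 27.489000
no profile shift: α' = α, a' = a
action lengths: √(r_a1²−r_b1²) = 15.823630, √(r_a2²−r_b2²) = 12.509479
base pitch p_b = π·m·cos α = 4.806186
CR = (15.823630 + 12.509479 − 61.446000·sin 18.89600°)/4.806186 = 1.754767
contact ratio ≈ 1.7548

1.7548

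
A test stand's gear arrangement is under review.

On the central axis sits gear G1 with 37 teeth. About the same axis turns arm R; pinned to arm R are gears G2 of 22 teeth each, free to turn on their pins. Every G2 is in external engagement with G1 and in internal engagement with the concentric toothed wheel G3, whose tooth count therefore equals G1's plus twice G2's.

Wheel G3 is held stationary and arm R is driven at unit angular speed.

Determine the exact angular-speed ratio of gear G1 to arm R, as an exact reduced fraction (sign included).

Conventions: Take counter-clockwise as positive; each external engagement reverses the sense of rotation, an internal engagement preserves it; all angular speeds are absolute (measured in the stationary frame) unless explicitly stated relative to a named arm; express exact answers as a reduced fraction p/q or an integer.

118/37

class = planetary set [G3 = 37+2·22 = 81; Willis about the carrier]
ring teeth: 37 + 2·22 = 81
37(ω_sun−ω_arm) = −81(ω_ring−ω_arm),  ω_ring = 0, ω_arm = 1
ω_sun = 1 − (81/37)(0−1) = 118/37
ω_out/ω_in = 118/37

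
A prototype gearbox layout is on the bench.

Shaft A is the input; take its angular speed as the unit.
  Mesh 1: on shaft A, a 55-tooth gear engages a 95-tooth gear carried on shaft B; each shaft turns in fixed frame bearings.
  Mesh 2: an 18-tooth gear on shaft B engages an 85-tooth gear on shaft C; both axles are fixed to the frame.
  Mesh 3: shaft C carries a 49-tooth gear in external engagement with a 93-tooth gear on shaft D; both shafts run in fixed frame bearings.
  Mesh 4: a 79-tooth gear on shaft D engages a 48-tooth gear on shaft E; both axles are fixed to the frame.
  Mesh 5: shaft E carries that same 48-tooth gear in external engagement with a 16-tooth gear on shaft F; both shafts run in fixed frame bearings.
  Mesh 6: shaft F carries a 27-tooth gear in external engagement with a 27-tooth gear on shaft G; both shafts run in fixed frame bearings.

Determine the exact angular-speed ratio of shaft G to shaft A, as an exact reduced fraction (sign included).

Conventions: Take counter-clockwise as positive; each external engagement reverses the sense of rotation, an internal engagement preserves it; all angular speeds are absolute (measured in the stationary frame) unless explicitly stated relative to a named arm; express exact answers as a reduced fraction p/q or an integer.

class = fixed-axis compound train [6 meshes; 6 ratios multiply, 6 sense flips]
mesh 1 [55T→95T]: running ratio 11/19, sense −
mesh 2 [18T→85T]: running ratio 198/1615, sense +
mesh 3 [49T→93T]: running ratio 3234/50065, sense −
mesh 4 [79T→48T]: running ratio 42581/400520, sense +
mesh 5 [48T→16T]: running ratio 127743/400520, sense −
mesh 6 [27T→27T]: running ratio 127743/400520, sense +
ω_out/ω_in = 127743/400520

127743/400520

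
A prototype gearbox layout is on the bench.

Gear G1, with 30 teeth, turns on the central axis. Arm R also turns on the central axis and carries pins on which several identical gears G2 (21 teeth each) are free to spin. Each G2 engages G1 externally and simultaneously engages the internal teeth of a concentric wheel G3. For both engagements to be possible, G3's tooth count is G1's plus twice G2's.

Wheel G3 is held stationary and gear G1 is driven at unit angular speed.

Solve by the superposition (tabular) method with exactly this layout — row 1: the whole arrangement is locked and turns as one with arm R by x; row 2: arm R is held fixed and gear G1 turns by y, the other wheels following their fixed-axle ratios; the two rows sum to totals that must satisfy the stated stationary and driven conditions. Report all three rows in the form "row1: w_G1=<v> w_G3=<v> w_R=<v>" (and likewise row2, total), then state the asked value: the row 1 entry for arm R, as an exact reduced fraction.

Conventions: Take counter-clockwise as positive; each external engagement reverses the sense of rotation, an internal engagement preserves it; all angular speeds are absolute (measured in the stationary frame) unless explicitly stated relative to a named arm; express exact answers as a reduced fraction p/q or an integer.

recognized (axles ride arm R): planetary set, 30/21/72 teeth
superposition row 1 [locked train]: every member turns x
superposition row 2 [arm held]: sun y, ring −(30/72)·y, arm 0
boundary: total ω_ring = x − (30/72)·y = 0 and total ω_sun = x + y = 1  ⇒  y = 12/17, x = 5/17
row 2 ring = −(30/72)·12/17 = -5/17
totals (row 1 + row 2): sun 5/17 + 12/17 = 1, ring 5/17 + (-5/17) = 0, arm 5/17 + 0 = 5/17
asked cell (row1, arm) = 5/17

row1: w_G1=5/17 w_G3=5/17 w_R=5/17
row2: w_G1=12/17 w_G3=-5/17 w_R=0
total: w_G1=1 w_G3=0 w_R=5/17
asked value: 5/17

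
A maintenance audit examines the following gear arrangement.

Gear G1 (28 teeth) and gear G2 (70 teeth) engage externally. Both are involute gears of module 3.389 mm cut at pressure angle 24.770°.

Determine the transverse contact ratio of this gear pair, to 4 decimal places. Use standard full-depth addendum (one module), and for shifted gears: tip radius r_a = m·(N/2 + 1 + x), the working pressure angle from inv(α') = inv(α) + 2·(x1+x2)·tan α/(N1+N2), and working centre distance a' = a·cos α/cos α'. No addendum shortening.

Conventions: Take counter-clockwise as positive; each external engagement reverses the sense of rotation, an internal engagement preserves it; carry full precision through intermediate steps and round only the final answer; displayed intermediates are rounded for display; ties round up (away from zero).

recognized (one external pair, fixed centres): single-mesh tooth geometry, m = 3.389, N1 = 28, N2 = 70
base radii: r_b1 = 43.080825, r_b2 = 107.702062
tip radii: r_a1 = 50.835000, r_a2 = 122.004000
no profile shift: α' = α, a' = a
action lengths: √(r_a1²−r_b1²) = 26.985918, √(r_a2²−r_b2²) = 57.317030
base pitch p_b = π·m·cos α = 9.667314
CR = (26.985918 + 57.317030 − 166.061000·sin 24.77000°)/9.667314 = 1.523407
contact ratio ≈ 1.5234

1.5234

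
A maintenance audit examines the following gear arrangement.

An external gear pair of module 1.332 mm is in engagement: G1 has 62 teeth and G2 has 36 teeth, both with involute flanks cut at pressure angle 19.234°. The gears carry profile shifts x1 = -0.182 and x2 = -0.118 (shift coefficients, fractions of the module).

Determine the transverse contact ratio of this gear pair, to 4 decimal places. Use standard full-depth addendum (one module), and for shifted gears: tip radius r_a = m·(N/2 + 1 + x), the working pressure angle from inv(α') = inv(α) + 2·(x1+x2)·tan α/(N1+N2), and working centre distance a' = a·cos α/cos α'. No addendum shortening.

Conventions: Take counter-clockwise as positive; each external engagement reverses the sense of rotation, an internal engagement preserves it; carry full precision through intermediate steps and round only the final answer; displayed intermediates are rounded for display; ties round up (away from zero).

1.8622

recognized (one external pair, fixed centres): single-mesh tooth geometry, m = 1.332, N1 = 62, N2 = 36
base radii: r_b1 = 38.987124, r_b2 = 22.637685
tip radii: r_a1 = 42.381576, r_a2 = 25.150824
inv(α') = inv(19.234°) + 2·(-0.182-0.118)·tan α/(62+36) = 0.01106959  ⇒  α' = 18.16614°
a' = a·cos α / cos α' = 65.2680·cos 19.234°/cos 18.16614° = 64.857538
action lengths: √(r_a1²−r_b1²) = 16.619331, √(r_a2²−r_b2²) = 10.958977
base pitch p_b = π·m·cos α = 3.951021
CR = (16.619331 + 10.958977 − 64.857538·sin 18.16614°)/3.951021 = 1.862164
contact ratio ≈ 1.8622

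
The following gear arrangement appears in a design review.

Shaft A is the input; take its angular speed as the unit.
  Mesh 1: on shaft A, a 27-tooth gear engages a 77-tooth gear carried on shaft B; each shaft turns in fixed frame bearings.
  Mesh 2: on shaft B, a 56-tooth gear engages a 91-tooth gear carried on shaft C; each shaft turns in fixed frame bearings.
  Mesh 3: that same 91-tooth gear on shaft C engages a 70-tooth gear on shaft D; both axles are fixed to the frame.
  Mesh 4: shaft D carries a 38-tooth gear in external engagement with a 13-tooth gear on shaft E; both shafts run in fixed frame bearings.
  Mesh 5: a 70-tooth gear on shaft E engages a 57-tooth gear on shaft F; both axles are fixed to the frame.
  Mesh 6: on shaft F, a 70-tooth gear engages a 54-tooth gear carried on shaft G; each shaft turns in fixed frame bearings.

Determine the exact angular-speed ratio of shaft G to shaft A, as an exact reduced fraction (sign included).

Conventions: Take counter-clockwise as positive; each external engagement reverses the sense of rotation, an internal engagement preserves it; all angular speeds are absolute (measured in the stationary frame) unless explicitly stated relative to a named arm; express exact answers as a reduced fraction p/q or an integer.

560/429

class = fixed-axis compound train [6 meshes; 6 ratios multiply, 6 sense flips]
mesh 1 [27T→77T]: running ratio 27/77, sense −
mesh 2 [56T→91T]: running ratio 216/1001, sense +
mesh 3 [91T→70T]: running ratio 108/385, sense −
mesh 4 [38T→13T]: running ratio 4104/5005, sense +
mesh 5 [70T→57T]: running ratio 144/143, sense −
mesh 6 [70T→54T]: running ratio 560/429, sense +
ω_out/ω_in = 560/429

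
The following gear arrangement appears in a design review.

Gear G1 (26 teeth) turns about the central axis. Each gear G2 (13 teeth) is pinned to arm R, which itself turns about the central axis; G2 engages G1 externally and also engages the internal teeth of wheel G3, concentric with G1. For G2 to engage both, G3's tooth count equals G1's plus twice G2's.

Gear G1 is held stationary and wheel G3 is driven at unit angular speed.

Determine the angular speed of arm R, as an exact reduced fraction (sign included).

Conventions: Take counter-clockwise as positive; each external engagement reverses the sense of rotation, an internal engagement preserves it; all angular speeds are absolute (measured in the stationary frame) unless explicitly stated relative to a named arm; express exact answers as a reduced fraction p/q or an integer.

2/3

recognized (axles ride arm R): planetary set, 26/13/52 teeth
ring teeth: 26 + 2·13 = 52
26(ω_sun−ω_arm) = −52(ω_ring−ω_arm),  ω_sun = 0, ω_ring = 1
26(0−ω_arm) = −52(1−ω_arm)  ⇒  78·ω_arm = 52  ⇒  ω_arm = 2/3
exact speed ratio = 2/3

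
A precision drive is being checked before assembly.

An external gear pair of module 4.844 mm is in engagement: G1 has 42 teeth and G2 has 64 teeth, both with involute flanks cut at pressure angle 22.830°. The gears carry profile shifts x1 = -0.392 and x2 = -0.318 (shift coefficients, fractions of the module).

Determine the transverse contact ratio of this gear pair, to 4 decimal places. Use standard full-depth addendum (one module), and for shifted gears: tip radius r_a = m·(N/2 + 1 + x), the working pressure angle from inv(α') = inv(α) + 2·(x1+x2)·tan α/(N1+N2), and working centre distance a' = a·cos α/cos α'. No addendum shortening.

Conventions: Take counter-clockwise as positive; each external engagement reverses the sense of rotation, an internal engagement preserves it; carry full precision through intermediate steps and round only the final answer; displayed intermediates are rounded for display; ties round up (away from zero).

topology: single-mesh involute geometry — m = 4.844, 42T/64T pair
base radii: r_b1 = 93.754954, r_b2 = 142.864692
tip radii: r_a1 = 104.669152, r_a2 = 158.311608
inv(α') = inv(22.830°) + 2·(-0.392-0.318)·tan α/(42+64) = 0.01687937  ⇒  α' = 20.81725°
a' = a·cos α / cos α' = 256.7320·cos 22.830°/cos 20.81725° = 253.145299
action lengths: √(r_a1²−r_b1²) = 46.536437, √(r_a2²−r_b2²) = 68.207367
base pitch p_b = π·m·cos α = 14.025708
CR = (46.536437 + 68.207367 − 253.145299·sin 20.81725°)/14.025708 = 1.766677
contact ratio ≈ 1.7667

1.7667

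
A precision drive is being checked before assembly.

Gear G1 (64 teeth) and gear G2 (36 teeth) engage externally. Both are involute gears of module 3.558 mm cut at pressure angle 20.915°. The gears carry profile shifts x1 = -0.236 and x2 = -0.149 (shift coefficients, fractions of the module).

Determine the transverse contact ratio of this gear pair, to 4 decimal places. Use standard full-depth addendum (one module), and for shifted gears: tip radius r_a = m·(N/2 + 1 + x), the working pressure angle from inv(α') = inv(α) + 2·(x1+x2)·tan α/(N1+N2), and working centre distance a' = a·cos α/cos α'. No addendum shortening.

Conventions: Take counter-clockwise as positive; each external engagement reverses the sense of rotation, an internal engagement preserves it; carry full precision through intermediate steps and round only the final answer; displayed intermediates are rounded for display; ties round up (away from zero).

1.7826

topology: single-mesh involute geometry — m = 3.558, 64T/36T pair
base radii: r_b1 = 106.354148, r_b2 = 59.824208
tip radii: r_a1 = 116.574312, r_a2 = 67.071858
inv(α') = inv(20.915°) + 2·(-0.236-0.149)·tan α/(64+36) = 0.01418461  ⇒  α' = 19.68328°
a' = a·cos α / cos α' = 177.9000·cos 20.915°/cos 19.68328° = 176.490922
action lengths: √(r_a1²−r_b1²) = 47.732227, √(r_a2²−r_b2²) = 30.326528
base pitch p_b = π·m·cos α = 10.441294
CR = (47.732227 + 30.326528 − 176.490922·sin 19.68328°)/10.441294 = 1.782632
contact ratio ≈ 1.7826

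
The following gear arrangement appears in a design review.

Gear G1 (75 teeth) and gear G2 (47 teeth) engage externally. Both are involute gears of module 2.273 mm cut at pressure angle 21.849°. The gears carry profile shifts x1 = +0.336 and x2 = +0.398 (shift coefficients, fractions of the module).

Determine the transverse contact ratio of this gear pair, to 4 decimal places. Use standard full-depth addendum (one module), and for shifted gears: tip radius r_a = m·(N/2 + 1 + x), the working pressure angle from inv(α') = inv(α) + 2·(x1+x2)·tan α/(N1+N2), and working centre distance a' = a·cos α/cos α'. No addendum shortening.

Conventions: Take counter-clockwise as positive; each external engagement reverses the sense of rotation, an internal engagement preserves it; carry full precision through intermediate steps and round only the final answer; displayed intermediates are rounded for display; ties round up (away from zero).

class = single-mesh tooth geometry [involute pair 75T × 47T, m = 2.273]
base radii: r_b1 = 79.114710, r_b2 = 49.578552
tip radii: r_a1 = 88.274228, r_a2 = 56.593154
inv(α') = inv(21.849°) + 2·(+0.336+0.398)·tan α/(75+47) = 0.02445155  ⇒  α' = 23.43664°
a' = a·cos α / cos α' = 138.6530·cos 21.849°/cos 23.43664° = 140.265063
action lengths: √(r_a1²−r_b1²) = 39.156122, √(r_a2²−r_b2²) = 27.290150
base pitch p_b = π·m·cos α = 6.627898
CR = (39.156122 + 27.290150 − 140.265063·sin 23.43664°)/6.627898 = 1.608050
contact ratio ≈ 1.6081

1.6081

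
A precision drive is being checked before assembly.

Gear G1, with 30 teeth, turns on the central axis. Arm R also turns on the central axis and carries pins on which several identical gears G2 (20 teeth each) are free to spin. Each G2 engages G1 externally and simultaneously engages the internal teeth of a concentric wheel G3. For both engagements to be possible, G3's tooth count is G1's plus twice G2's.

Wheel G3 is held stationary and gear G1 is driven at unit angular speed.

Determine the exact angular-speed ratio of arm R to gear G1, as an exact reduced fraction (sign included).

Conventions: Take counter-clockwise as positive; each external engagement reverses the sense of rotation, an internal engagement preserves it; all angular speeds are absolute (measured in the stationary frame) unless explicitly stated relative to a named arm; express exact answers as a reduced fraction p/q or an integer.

3/10

recognized (axles ride arm R): planetary set, 30/20/70 teeth
ring teeth: 30 + 2·20 = 70
30(ω_sun−ω_arm) = −70(ω_ring−ω_arm),  ω_ring = 0, ω_sun = 1
30(1−ω_arm) = −70(0−ω_arm)  ⇒  100·ω_arm = 30  ⇒  ω_arm = 3/10
ω_out/ω_in = 3/10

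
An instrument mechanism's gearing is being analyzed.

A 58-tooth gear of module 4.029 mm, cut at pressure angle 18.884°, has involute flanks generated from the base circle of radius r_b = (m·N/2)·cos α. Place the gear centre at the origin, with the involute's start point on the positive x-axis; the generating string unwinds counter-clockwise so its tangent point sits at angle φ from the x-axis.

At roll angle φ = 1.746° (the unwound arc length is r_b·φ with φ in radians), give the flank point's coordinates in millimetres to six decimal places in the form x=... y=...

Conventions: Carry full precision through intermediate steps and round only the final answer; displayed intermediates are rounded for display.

class = single-mesh tooth geometry [base-circle involute, m = 4.029, 58T]
pitch radius r_p = m·N/2 = 4.029·58/2 = 116.841000
base radius r_b = r_p·cos α = 116.841000·cos 18.884° = 110.552124
roll angle φ = 1.746° = 0.03047345 rad
x = r_b·(cos φ + φ·sin φ) = 110.603443
y = r_b·(sin φ − φ·cos φ) = 0.001043

x=110.603443 y=0.001043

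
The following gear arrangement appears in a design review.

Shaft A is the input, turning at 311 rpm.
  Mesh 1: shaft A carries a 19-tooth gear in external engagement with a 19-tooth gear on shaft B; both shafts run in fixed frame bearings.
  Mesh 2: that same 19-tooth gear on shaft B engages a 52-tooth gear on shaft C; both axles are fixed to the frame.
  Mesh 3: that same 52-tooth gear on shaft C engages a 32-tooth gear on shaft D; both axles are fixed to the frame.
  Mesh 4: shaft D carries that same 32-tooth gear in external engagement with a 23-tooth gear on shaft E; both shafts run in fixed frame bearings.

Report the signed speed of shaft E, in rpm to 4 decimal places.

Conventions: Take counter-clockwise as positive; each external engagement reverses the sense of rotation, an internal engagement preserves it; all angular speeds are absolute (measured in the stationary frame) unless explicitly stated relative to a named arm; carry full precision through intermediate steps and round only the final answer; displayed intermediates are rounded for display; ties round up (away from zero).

+256.9130 rpm

4-mesh fixed-axis compound train (all bearings frame-fixed)
mesh 1 [19T→19T]: ω = 311.0000×19/19 = 311.0000 rpm, sense flips to −
mesh 2 [19T→52T]: ω = 311.0000×19/52 = 113.6346 rpm, sense flips to +
mesh 3 [52T→32T]: ω = 113.6346×52/32 = 184.6563 rpm, sense flips to −
mesh 4 [32T→23T]: ω = 184.6563×32/23 = 256.9130 rpm, sense flips to +
signed output speed = +256.9130 rpm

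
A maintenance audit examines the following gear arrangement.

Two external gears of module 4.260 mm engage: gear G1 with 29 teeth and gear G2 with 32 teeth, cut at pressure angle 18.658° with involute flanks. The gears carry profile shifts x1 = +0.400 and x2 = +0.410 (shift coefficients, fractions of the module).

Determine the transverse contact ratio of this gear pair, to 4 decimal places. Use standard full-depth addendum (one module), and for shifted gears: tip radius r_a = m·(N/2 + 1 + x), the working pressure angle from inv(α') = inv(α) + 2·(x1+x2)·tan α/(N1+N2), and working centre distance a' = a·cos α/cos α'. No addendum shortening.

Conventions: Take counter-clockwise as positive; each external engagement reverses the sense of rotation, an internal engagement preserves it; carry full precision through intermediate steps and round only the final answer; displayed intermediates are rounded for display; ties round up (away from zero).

1.5797

topology: single-mesh involute geometry — m = 4.260, 29T/32T pair
base radii: r_b1 = 58.523680, r_b2 = 64.577854
tip radii: r_a1 = 67.734000, r_a2 = 74.166600
inv(α') = inv(18.658°) + 2·(+0.400+0.410)·tan α/(29+32) = 0.02098846  ⇒  α' = 22.32279°
a' = a·cos α / cos α' = 129.9300·cos 18.658°/cos 22.32279° = 133.074297
action lengths: √(r_a1²−r_b1²) = 34.100932, √(r_a2²−r_b2²) = 36.474447
base pitch p_b = π·m·cos α = 12.679832
CR = (34.100932 + 36.474447 − 133.074297·sin 22.32279°)/12.679832 = 1.579717
contact ratio ≈ 1.5797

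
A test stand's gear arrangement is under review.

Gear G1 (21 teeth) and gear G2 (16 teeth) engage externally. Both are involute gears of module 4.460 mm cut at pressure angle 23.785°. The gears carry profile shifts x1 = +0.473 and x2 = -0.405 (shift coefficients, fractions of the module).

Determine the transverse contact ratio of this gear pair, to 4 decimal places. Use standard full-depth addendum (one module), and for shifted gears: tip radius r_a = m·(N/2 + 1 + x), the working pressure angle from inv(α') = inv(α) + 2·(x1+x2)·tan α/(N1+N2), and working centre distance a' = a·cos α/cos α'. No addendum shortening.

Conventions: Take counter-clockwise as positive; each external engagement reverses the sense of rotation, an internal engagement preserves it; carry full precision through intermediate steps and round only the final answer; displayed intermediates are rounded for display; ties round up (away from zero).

1.3987

recognized (one external pair, fixed centres): single-mesh tooth geometry, m = 4.460, N1 = 21, N2 = 16
base radii: r_b1 = 42.852507, r_b2 = 32.649529
tip radii: r_a1 = 53.399580, r_a2 = 38.333700
inv(α') = inv(23.785°) + 2·(+0.473-0.405)·tan α/(21+16) = 0.02723332  ⇒  α' = 24.25240°
a' = a·cos α / cos α' = 82.5100·cos 23.785°/cos 24.25240° = 82.810491
action lengths: √(r_a1²−r_b1²) = 31.861854, √(r_a2²−r_b2²) = 20.086831
base pitch p_b = π·m·cos α = 12.821440
CR = (31.861854 + 20.086831 − 82.810491·sin 24.25240°)/12.821440 = 1.398727
contact ratio ≈ 1.3987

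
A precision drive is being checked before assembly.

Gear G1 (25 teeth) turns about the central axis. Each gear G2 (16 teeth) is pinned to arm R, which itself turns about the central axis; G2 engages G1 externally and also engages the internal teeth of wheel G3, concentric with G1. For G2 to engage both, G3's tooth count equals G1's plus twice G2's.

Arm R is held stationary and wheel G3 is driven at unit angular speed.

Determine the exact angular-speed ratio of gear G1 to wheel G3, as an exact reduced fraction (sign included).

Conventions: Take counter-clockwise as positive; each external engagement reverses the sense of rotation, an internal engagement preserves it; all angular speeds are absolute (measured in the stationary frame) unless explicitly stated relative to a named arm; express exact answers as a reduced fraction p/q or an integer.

planetary set (25T centre, 16T on arm, 57T internal) — Willis relation
ring teeth: 25 + 2·16 = 57
25(ω_sun−ω_arm) = −57(ω_ring−ω_arm),  ω_arm = 0, ω_ring = 1
ω_sun = 0 − (57/25)(1−0) = -57/25
ω_out/ω_in = -57/25

-57/25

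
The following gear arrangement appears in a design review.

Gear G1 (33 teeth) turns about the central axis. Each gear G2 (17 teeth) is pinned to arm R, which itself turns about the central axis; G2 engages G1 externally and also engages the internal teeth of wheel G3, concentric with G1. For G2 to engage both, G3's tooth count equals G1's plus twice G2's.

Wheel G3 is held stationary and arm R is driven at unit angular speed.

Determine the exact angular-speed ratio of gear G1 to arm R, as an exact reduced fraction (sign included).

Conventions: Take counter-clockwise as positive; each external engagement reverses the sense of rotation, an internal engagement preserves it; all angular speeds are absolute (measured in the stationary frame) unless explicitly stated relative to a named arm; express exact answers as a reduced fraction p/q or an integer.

100/33

topology: planetary set — G1 33T / G2 17T / G3 67T, arm = carrier (Willis)
ring teeth: 33 + 2·17 = 67
33(ω_sun−ω_arm) = −67(ω_ring−ω_arm),  ω_ring = 0, ω_arm = 1
ω_sun = 1 − (67/33)(0−1) = 100/33
ω_out/ω_in = 100/33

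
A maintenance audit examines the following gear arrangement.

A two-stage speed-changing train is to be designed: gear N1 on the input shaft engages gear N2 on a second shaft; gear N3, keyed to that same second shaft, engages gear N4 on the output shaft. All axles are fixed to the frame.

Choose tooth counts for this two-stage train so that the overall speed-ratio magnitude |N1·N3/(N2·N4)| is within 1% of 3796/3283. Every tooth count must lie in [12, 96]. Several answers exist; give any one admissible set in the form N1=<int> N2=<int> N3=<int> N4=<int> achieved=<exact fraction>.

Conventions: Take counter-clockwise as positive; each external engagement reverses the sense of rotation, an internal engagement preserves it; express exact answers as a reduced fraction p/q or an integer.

topology: fixed-axis compound train — 2 stages, target 3796/3283
target = 3796/3283 in lowest terms: an exact hit needs N1·N3 = k·3796 and N2·N4 = k·3283 for one integer k, every count in [12, 96]; additionally prefer no 1:1 stage (N1 ≠ N2, N3 ≠ N4)
k = 1: N1·N3 = 3796 = 52·73, N2·N4 = 3283 = 49·67
achieved = 52·73/(49·67) = 3796/3283; |achieved − target| = 0 ≤ 949/82075 ✓

N1=52 N2=49 N3=73 N4=67 achieved=3796/3283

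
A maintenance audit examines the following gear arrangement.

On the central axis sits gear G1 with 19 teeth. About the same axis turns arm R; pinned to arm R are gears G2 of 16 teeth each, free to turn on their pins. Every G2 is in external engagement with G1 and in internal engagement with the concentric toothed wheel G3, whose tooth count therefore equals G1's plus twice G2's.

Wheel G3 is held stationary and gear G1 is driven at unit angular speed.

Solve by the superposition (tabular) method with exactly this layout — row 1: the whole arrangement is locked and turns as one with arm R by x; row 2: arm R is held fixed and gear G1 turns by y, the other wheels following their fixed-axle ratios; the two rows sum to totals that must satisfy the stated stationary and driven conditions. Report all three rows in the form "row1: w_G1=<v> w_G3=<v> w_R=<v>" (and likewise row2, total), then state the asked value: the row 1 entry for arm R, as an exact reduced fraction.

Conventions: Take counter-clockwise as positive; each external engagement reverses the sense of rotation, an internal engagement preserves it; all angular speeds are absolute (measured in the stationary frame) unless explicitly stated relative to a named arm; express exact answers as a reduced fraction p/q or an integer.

class = planetary set [G3 = 19+2·16 = 51; Willis about the carrier]
row 1 — lock + rotate with arm: ω_sun = ω_ring = ω_arm = x
superposition row 2 [arm held]: sun y, ring −(19/51)·y, arm 0
boundary: total ω_ring = x − (19/51)·y = 0 and total ω_sun = x + y = 1  ⇒  y = 51/70, x = 19/70
row 2 ring = −(19/51)·51/70 = -19/70
totals (row 1 + row 2): sun 19/70 + 51/70 = 1, ring 19/70 + (-19/70) = 0, arm 19/70 + 0 = 19/70
asked cell (row1, arm) = 19/70

row1: w_G1=19/70 w_G3=19/70 w_R=19/70
row2: w_G1=51/70 w_G3=-19/70 w_R=0
total: w_G1=1 w_G3=0 w_R=19/70
asked value: 19/70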